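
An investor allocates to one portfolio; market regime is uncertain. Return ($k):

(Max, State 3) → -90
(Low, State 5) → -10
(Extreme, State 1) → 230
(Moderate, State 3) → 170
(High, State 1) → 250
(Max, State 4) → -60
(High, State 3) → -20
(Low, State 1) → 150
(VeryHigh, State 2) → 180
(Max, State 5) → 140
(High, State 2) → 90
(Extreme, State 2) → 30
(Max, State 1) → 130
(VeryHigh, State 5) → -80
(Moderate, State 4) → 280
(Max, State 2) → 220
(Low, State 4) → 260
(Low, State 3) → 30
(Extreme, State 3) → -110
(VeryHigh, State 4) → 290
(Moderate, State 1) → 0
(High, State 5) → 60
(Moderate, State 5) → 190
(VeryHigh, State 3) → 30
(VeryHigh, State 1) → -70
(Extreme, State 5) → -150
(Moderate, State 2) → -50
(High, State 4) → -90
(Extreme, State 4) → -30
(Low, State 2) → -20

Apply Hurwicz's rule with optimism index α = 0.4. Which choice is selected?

Low: 0.4·260 + 0.6·(-20) = 92
Moderate: 0.4·280 + 0.6·(-50) = 82
High: 0.4·250 + 0.6·(-90) = 46
VeryHigh: 0.4·290 + 0.6·(-80) = 68
Extreme: 0.4·230 + 0.6·(-150) = 2
Max: 0.4·220 + 0.6·(-90) = 34
Highest Hurwicz score = 92 → Low.

Low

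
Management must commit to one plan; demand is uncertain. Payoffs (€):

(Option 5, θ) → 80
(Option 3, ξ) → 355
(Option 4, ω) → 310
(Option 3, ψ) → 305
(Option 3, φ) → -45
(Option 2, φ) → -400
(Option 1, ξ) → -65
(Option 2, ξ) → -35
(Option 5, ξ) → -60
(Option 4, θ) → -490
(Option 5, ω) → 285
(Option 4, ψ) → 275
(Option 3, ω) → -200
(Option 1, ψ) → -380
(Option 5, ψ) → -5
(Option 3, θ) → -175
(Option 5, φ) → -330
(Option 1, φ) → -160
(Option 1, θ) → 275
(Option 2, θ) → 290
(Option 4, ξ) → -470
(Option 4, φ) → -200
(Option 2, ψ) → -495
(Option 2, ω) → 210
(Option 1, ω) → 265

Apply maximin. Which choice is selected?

Option 3

Row minima: Option 1=-380, Option 2=-495, Option 3=-200, Option 4=-490, Option 5=-330
Best worst-case = -200 → Option 3.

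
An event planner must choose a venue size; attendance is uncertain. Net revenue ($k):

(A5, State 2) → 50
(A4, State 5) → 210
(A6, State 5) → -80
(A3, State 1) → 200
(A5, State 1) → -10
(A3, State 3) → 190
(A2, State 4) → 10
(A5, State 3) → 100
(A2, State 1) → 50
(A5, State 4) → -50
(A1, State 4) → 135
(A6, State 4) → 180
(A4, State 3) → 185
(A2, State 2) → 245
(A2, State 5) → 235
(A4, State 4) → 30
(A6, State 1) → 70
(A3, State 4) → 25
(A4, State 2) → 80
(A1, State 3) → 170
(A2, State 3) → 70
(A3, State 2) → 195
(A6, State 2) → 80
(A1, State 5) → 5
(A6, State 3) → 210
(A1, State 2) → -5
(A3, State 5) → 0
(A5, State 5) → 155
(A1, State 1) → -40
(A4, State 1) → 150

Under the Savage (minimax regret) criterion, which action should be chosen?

A4

Column bests: State 1=200, State 2=245, State 3=210, State 4=180, State 5=235.
A1 regrets: 240, 250, 40, 45, 230 → max 250
A2 regrets: 150, 0, 140, 170, 0 → max 170
A3 regrets: 0, 50, 20, 155, 235 → max 235
A4 regrets: 50, 165, 25, 150, 25 → max 165
A5 regrets: 210, 195, 110, 230, 80 → max 230
A6 regrets: 130, 165, 0, 0, 315 → max 315
Smallest max regret = 165 → A4.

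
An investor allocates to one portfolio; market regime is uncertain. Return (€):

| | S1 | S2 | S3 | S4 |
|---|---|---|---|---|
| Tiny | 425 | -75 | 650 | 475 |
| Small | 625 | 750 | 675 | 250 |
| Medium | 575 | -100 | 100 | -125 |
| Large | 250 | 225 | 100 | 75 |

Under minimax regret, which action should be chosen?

Column bests: S1=625, S2=750, S3=675, S4=475.
Tiny regrets: 200, 825, 25, 0 → max 825
Small regrets: 0, 0, 0, 225 → max 225
Medium regrets: 50, 850, 575, 600 → max 850
Large regrets: 375, 525, 575, 400 → max 575
Smallest max regret = 225 → Small.

Small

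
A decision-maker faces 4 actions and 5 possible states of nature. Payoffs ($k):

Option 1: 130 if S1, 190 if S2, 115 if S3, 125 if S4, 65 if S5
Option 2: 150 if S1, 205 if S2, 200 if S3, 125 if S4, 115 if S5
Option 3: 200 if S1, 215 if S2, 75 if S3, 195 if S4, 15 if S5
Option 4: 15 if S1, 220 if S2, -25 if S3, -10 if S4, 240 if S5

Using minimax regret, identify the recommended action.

Option 2

Column bests: S1=200, S2=220, S3=200, S4=195, S5=240.
Option 1 regrets: 70, 30, 85, 70, 175 → max 175
Option 2 regrets: 50, 15, 0, 70, 125 → max 125
Option 3 regrets: 0, 5, 125, 0, 225 → max 225
Option 4 regrets: 185, 0, 225, 205, 0 → max 225
Smallest max regret = 125 → Option 2.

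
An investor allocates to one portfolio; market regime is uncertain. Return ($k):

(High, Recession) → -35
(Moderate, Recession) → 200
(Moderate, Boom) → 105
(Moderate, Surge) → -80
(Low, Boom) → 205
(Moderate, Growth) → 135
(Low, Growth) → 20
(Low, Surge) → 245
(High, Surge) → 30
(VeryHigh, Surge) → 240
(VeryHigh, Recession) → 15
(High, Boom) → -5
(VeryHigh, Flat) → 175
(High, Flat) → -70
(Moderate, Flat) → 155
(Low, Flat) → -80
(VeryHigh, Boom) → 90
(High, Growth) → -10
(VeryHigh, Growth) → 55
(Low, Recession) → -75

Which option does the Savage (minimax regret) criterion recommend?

VeryHigh

Column bests: Recession=200, Flat=175, Growth=135, Boom=205, Surge=245.
Low regrets: 275, 255, 115, 0, 0 → max 275
Moderate regrets: 0, 20, 0, 100, 325 → max 325
High regrets: 235, 245, 145, 210, 215 → max 245
VeryHigh regrets: 185, 0, 80, 115, 5 → max 185
Smallest max regret = 185 → VeryHigh.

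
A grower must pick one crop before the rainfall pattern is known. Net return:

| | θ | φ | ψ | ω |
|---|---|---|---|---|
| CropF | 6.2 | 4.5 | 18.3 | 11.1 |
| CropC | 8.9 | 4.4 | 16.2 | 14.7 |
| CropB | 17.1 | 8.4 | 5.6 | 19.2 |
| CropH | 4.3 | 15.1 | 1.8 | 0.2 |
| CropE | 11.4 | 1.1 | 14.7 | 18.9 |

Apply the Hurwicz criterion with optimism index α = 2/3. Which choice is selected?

CropF: 2/3·18.3 + 1/3·4.5 = 13.7
CropC: 2/3·16.2 + 1/3·4.4 = 184/15
CropB: 2/3·19.2 + 1/3·5.6 = 44/3
CropH: 2/3·15.1 + 1/3·0.2 = 152/15
CropE: 2/3·18.9 + 1/3·1.1 = 389/30
Highest Hurwicz score = 44/3 → CropB.

CropB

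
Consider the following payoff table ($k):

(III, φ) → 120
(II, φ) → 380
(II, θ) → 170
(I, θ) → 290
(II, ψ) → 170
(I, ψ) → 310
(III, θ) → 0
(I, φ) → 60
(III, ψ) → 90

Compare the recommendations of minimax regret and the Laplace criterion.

Column bests: θ=290, φ=380, ψ=310.
I regrets: 0, 320, 0 → max 320
II regrets: 120, 0, 140 → max 140
III regrets: 290, 260, 220 → max 290
Smallest max regret = 140 → II.
Row averages: I=220, II=240, III=70
Highest average = 240 → II.

minimax regret → II; laplace → II (agree)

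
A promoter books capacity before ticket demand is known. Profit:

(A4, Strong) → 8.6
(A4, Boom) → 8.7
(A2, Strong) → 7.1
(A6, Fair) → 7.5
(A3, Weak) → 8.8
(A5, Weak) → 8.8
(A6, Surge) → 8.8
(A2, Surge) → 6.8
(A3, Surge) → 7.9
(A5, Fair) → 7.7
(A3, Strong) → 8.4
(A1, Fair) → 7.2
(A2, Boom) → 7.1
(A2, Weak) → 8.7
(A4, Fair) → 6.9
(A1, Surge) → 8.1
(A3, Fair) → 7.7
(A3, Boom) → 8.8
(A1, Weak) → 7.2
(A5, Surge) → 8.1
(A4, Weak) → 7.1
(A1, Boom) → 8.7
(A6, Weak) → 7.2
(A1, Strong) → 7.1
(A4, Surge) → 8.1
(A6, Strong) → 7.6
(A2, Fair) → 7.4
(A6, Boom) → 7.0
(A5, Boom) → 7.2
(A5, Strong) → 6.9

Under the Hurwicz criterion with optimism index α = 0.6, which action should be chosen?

A1: 0.6·8.7 + 0.4·7.1 = 8.06
A2: 0.6·8.7 + 0.4·6.8 = 7.94
A3: 0.6·8.8 + 0.4·7.7 = 8.36
A4: 0.6·8.7 + 0.4·6.9 = 7.98
A5: 0.6·8.8 + 0.4·6.9 = 8.04
A6: 0.6·8.8 + 0.4·7.0 = 8.08
Highest Hurwicz score = 8.36 → A3.

A3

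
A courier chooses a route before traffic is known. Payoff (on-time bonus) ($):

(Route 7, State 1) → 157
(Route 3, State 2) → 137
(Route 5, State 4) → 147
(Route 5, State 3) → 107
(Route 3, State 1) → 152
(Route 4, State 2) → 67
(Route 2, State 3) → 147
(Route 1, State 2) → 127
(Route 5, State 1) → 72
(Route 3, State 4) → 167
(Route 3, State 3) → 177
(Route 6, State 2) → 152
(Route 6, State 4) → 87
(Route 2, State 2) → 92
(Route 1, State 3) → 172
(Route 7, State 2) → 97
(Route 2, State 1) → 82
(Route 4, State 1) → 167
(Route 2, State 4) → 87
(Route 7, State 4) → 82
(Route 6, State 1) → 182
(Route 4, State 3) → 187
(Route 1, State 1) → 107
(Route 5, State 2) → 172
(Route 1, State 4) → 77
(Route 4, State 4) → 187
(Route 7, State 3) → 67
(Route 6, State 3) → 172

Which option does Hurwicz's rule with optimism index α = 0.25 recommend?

Route 3

Route 1: 0.25·172 + 0.75·77 = 100.75
Route 2: 0.25·147 + 0.75·82 = 98.25
Route 3: 0.25·177 + 0.75·137 = 147
Route 4: 0.25·187 + 0.75·67 = 97
Route 5: 0.25·172 + 0.75·72 = 97
Route 6: 0.25·182 + 0.75·87 = 110.75
Route 7: 0.25·157 + 0.75·67 = 89.5
Highest Hurwicz score = 147 → Route 3.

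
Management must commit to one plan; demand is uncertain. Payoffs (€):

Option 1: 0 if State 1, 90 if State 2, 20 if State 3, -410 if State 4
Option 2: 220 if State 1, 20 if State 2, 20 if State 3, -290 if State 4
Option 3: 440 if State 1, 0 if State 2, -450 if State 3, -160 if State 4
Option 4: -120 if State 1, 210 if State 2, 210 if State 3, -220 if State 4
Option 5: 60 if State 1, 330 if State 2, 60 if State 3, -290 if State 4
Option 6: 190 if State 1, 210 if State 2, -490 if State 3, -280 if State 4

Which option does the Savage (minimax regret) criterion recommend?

Option 2

Column bests: State 1=440, State 2=330, State 3=210, State 4=-160.
Option 1 regrets: 440, 240, 190, 250 → max 440
Option 2 regrets: 220, 310, 190, 130 → max 310
Option 3 regrets: 0, 330, 660, 0 → max 660
Option 4 regrets: 560, 120, 0, 60 → max 560
Option 5 regrets: 380, 0, 150, 130 → max 380
Option 6 regrets: 250, 120, 700, 120 → max 700
Smallest max regret = 310 → Option 2.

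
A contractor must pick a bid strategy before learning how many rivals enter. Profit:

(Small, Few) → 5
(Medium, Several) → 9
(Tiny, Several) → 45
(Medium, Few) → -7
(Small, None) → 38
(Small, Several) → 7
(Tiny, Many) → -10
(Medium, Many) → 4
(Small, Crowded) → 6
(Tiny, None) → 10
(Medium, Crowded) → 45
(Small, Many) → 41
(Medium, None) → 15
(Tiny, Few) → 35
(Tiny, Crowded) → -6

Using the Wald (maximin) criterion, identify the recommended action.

Small

Row minima: Tiny=-10, Small=5, Medium=-7
Best worst-case = 5 → Small.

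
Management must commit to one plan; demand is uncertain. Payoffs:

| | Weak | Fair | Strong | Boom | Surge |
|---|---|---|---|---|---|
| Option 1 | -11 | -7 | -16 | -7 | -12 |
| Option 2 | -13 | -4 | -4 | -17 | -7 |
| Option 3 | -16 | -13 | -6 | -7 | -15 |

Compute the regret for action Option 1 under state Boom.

0

Best payoff under Boom is -7.
Regret = -7 − (-7) = 0.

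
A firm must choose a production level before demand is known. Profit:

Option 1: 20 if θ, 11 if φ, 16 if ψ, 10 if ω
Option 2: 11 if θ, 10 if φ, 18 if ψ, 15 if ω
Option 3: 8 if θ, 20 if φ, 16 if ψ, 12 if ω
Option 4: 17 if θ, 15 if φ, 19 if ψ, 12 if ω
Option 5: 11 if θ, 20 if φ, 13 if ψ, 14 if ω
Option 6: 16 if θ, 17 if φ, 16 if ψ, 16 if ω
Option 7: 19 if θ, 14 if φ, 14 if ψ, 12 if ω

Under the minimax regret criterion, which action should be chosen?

Column bests: θ=20, φ=20, ψ=19, ω=16.
Option 1 regrets: 0, 9, 3, 6 → max 9
Option 2 regrets: 9, 10, 1, 1 → max 10
Option 3 regrets: 12, 0, 3, 4 → max 12
Option 4 regrets: 3, 5, 0, 4 → max 5
Option 5 regrets: 9, 0, 6, 2 → max 9
Option 6 regrets: 4, 3, 3, 0 → max 4
Option 7 regrets: 1, 6, 5, 4 → max 6
Smallest max regret = 4 → Option 6.

Option 6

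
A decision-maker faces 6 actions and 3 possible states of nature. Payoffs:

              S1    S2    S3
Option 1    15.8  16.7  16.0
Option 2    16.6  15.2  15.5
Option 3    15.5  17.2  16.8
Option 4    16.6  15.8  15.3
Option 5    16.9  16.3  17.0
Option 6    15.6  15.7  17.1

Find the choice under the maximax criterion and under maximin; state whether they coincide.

Row maxima: Option 1=16.7, Option 2=16.6, Option 3=17.2, Option 4=16.6, Option 5=17.0, Option 6=17.1
Best best-case = 17.2 → Option 3.
Row minima: Option 1=15.8, Option 2=15.2, Option 3=15.5, Option 4=15.3, Option 5=16.3, Option 6=15.6
Best worst-case = 16.3 → Option 5.

maximax → Option 3; maximin → Option 5 (disagree)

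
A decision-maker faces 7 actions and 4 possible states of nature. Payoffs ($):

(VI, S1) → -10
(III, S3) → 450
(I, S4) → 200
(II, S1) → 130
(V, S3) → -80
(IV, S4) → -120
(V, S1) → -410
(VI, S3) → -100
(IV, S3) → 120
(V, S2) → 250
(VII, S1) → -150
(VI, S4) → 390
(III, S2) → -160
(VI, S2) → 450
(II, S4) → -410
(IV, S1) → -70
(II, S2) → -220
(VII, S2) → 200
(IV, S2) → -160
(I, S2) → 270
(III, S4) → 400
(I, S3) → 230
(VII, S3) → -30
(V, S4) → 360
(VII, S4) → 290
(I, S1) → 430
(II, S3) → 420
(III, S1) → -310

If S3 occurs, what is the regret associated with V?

530

Best payoff under S3 is 450.
Regret = 450 − (-80) = 530.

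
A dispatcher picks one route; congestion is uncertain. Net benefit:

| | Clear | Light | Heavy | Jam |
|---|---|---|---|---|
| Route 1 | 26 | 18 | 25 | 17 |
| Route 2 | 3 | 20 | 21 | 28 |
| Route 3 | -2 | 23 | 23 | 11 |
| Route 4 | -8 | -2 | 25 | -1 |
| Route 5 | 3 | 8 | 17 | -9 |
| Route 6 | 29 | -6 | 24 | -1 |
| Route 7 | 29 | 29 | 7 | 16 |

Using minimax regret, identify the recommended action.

Column bests: Clear=29, Light=29, Heavy=25, Jam=28.
Route 1 regrets: 3, 11, 0, 11 → max 11
Route 2 regrets: 26, 9, 4, 0 → max 26
Route 3 regrets: 31, 6, 2, 17 → max 31
Route 4 regrets: 37, 31, 0, 29 → max 37
Route 5 regrets: 26, 21, 8, 37 → max 37
Route 6 regrets: 0, 35, 1, 29 → max 35
Route 7 regrets: 0, 0, 18, 12 → max 18
Smallest max regret = 11 → Route 1.

Route 1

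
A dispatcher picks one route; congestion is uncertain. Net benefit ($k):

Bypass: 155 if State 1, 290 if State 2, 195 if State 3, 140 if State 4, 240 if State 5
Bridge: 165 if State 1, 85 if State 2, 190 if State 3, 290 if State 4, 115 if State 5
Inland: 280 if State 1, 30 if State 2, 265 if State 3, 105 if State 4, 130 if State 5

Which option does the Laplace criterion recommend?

Row averages: Bypass=204, Bridge=169, Inland=162
Highest average = 204 → Bypass.

Bypass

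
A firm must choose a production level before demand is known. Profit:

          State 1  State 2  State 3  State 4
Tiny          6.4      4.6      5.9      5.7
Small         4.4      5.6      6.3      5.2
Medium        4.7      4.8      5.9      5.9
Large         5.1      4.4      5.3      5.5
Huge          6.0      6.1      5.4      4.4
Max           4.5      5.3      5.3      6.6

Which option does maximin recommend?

Row minima: Tiny=4.6, Small=4.4, Medium=4.7, Large=4.4, Huge=4.4, Max=4.5
Best worst-case = 4.7 → Medium.

Medium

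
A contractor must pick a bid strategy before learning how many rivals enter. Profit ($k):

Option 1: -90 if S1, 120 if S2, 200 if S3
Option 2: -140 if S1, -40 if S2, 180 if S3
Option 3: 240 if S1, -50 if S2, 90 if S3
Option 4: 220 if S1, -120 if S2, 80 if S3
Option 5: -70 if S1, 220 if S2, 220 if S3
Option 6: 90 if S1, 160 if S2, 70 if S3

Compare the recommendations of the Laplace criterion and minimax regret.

Row averages: Option 1=230/3, Option 2=0, Option 3=280/3, Option 4=60, Option 5=370/3, Option 6=320/3
Highest average = 370/3 → Option 5.
Column bests: S1=240, S2=220, S3=220.
Option 1 regrets: 330, 100, 20 → max 330
Option 2 regrets: 380, 260, 40 → max 380
Option 3 regrets: 0, 270, 130 → max 270
Option 4 regrets: 20, 340, 140 → max 340
Option 5 regrets: 310, 0, 0 → max 310
Option 6 regrets: 150, 60, 150 → max 150
Smallest max regret = 150 → Option 6.

laplace → Option 5; minimax regret → Option 6 (disagree)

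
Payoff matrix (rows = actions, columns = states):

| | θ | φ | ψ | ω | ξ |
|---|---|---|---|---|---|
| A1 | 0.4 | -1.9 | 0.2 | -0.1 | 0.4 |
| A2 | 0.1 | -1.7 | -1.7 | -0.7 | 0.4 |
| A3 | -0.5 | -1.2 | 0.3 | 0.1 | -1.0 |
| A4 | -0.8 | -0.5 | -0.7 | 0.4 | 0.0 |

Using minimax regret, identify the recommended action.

A4

Column bests: θ=0.4, φ=-0.5, ψ=0.3, ω=0.4, ξ=0.4.
A1 regrets: 0.0, 1.4, 0.1, 0.5, 0.0 → max 1.4
A2 regrets: 0.3, 1.2, 2.0, 1.1, 0.0 → max 2.0
A3 regrets: 0.9, 0.7, 0.0, 0.3, 1.4 → max 1.4
A4 regrets: 1.2, 0.0, 1.0, 0.0, 0.4 → max 1.2
Smallest max regret = 1.2 → A4.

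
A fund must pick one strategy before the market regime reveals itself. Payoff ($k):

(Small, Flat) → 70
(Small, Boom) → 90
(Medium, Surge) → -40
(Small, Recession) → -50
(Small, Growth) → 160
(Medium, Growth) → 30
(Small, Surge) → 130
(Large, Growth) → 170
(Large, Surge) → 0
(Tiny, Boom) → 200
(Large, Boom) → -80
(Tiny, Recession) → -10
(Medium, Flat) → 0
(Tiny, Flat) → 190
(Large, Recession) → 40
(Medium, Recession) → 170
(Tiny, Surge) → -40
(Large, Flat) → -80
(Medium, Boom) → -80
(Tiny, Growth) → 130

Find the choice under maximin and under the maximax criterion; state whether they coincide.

maximin → Tiny; maximax → Tiny (agree)

Row minima: Tiny=-40, Small=-50, Medium=-80, Large=-80
Best worst-case = -40 → Tiny.
Row maxima: Tiny=200, Small=160, Medium=170, Large=170
Best best-case = 200 → Tiny.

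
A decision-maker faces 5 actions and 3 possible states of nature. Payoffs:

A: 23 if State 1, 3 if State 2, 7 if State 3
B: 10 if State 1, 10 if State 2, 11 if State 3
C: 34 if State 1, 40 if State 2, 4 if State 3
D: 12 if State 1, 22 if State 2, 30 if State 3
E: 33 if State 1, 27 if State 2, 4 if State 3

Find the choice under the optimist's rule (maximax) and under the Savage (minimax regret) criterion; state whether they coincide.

Row maxima: A=23, B=11, C=40, D=30, E=33
Best best-case = 40 → C.
Column bests: State 1=34, State 2=40, State 3=30.
A regrets: 11, 37, 23 → max 37
B regrets: 24, 30, 19 → max 30
C regrets: 0, 0, 26 → max 26
D regrets: 22, 18, 0 → max 22
E regrets: 1, 13, 26 → max 26
Smallest max regret = 22 → D.

maximax → C; minimax regret → D (disagree)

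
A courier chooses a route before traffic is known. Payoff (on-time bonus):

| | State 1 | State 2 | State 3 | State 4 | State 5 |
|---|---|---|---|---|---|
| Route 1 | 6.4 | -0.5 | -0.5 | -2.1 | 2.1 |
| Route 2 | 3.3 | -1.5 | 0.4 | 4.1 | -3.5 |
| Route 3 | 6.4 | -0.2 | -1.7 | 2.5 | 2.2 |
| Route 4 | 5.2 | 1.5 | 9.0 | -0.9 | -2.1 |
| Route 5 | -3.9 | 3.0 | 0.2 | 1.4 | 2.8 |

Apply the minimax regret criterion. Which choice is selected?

Route 4

Column bests: State 1=6.4, State 2=3.0, State 3=9.0, State 4=4.1, State 5=2.8.
Route 1 regrets: 0.0, 3.5, 9.5, 6.2, 0.7 → max 9.5
Route 2 regrets: 3.1, 4.5, 8.6, 0.0, 6.3 → max 8.6
Route 3 regrets: 0.0, 3.2, 10.7, 1.6, 0.6 → max 10.7
Route 4 regrets: 1.2, 1.5, 0.0, 5.0, 4.9 → max 5.0
Route 5 regrets: 10.3, 0.0, 8.8, 2.7, 0.0 → max 10.3
Smallest max regret = 5.0 → Route 4.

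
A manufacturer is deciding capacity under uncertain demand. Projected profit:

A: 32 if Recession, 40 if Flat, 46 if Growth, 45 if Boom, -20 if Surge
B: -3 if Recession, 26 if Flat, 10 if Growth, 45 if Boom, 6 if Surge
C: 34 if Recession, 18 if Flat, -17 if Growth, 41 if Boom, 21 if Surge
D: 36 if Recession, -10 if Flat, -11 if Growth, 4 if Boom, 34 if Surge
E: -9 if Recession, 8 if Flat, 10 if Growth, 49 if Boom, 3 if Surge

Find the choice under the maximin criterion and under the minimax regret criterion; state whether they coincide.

Row minima: A=-20, B=-3, C=-17, D=-11, E=-9
Best worst-case = -3 → B.
Column bests: Recession=36, Flat=40, Growth=46, Boom=49, Surge=34.
A regrets: 4, 0, 0, 4, 54 → max 54
B regrets: 39, 14, 36, 4, 28 → max 39
C regrets: 2, 22, 63, 8, 13 → max 63
D regrets: 0, 50, 57, 45, 0 → max 57
E regrets: 45, 32, 36, 0, 31 → max 45
Smallest max regret = 39 → B.

maximin → B; minimax regret → B (agree)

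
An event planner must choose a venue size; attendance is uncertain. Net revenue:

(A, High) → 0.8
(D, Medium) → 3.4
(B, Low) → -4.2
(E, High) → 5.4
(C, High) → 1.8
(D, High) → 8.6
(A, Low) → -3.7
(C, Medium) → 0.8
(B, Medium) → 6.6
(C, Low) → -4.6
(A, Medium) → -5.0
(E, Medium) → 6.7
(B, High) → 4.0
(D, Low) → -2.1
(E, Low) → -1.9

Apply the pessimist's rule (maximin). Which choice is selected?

E

Row minima: A=-5.0, B=-4.2, C=-4.6, D=-2.1, E=-1.9
Best worst-case = -1.9 → E.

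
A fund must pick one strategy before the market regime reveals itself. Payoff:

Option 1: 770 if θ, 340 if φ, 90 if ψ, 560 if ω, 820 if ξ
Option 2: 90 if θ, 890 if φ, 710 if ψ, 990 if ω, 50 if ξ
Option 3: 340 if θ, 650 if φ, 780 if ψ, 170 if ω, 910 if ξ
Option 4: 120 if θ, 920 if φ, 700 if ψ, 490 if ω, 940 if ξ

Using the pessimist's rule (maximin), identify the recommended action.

Option 3

Row minima: Option 1=90, Option 2=50, Option 3=170, Option 4=120
Best worst-case = 170 → Option 3.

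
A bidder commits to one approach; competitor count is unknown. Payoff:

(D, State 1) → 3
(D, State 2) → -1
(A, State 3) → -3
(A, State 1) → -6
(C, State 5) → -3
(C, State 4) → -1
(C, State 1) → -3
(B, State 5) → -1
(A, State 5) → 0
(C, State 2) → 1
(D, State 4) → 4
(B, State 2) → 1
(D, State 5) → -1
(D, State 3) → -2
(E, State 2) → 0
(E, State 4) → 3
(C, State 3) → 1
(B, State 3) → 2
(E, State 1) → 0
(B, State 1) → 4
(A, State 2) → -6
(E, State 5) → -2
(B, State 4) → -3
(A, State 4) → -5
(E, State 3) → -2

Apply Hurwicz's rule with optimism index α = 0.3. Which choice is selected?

D

A: 0.3·0 + 0.7·(-6) = -4.2
B: 0.3·4 + 0.7·(-3) = -0.9
C: 0.3·1 + 0.7·(-3) = -1.8
D: 0.3·4 + 0.7·(-2) = -0.2
E: 0.3·3 + 0.7·(-2) = -0.5
Highest Hurwicz score = -0.2 → D.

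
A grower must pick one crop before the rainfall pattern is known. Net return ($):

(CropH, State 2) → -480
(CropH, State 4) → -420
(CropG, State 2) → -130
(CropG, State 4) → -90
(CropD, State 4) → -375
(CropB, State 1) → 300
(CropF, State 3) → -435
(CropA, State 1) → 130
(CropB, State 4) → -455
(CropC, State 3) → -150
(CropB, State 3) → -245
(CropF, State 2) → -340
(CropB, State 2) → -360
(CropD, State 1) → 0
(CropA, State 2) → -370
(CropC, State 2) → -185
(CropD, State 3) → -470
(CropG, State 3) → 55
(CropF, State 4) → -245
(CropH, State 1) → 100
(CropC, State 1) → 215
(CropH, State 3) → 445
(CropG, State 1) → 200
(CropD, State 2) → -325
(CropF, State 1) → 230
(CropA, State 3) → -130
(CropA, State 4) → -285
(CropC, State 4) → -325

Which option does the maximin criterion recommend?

CropG

Row minima: CropG=-130, CropD=-470, CropC=-325, CropF=-435, CropH=-480, CropB=-455, CropA=-370
Best worst-case = -130 → CropG.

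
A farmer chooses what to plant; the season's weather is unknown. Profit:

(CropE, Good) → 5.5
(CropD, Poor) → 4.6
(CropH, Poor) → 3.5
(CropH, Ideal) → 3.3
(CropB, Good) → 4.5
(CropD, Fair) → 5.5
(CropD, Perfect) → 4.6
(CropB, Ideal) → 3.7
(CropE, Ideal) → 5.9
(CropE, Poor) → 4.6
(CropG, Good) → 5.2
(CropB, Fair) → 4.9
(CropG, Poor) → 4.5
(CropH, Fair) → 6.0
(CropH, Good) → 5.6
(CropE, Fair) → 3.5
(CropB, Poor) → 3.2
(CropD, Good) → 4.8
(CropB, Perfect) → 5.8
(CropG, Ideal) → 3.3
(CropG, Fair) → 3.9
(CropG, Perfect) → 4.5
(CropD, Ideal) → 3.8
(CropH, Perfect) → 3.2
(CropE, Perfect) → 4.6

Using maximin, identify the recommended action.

CropD

Row minima: CropD=3.8, CropE=3.5, CropH=3.2, CropB=3.2, CropG=3.3
Best worst-case = 3.8 → CropD.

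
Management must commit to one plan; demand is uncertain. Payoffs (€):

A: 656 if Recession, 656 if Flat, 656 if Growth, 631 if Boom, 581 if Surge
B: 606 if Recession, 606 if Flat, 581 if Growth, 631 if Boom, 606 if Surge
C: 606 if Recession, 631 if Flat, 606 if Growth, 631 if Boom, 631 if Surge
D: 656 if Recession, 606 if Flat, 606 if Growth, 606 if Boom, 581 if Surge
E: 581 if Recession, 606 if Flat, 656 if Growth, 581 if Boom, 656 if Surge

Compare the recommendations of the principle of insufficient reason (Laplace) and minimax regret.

laplace → A; minimax regret → C (disagree)

Row averages: A=636, B=606, C=621, D=611, E=616
Highest average = 636 → A.
Column bests: Recession=656, Flat=656, Growth=656, Boom=631, Surge=656.
A regrets: 0, 0, 0, 0, 75 → max 75
B regrets: 50, 50, 75, 0, 50 → max 75
C regrets: 50, 25, 50, 0, 25 → max 50
D regrets: 0, 50, 50, 25, 75 → max 75
E regrets: 75, 50, 0, 50, 0 → max 75
Smallest max regret = 50 → C.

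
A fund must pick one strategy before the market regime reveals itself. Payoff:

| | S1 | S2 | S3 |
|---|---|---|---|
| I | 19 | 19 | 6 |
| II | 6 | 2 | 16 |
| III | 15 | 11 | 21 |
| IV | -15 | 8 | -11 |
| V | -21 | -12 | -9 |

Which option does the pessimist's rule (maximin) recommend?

Row minima: I=6, II=2, III=11, IV=-15, V=-21
Best worst-case = 11 → III.

III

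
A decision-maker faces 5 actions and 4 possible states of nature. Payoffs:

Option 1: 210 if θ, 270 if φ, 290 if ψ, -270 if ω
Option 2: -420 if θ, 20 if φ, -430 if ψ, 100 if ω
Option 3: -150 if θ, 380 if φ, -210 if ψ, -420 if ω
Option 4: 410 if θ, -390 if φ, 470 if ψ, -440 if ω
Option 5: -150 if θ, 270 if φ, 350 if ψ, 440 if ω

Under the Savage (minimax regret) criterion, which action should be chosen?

Column bests: θ=410, φ=380, ψ=470, ω=440.
Option 1 regrets: 200, 110, 180, 710 → max 710
Option 2 regrets: 830, 360, 900, 340 → max 900
Option 3 regrets: 560, 0, 680, 860 → max 860
Option 4 regrets: 0, 770, 0, 880 → max 880
Option 5 regrets: 560, 110, 120, 0 → max 560
Smallest max regret = 560 → Option 5.

Option 5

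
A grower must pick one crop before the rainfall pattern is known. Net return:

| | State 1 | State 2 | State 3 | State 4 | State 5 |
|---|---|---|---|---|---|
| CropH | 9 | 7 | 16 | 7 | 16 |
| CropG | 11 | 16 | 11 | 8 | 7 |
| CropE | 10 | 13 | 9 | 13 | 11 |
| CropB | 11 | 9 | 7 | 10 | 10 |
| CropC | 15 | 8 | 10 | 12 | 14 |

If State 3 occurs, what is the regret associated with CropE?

7

Best payoff under State 3 is 16.
Regret = 16 − 9 = 7.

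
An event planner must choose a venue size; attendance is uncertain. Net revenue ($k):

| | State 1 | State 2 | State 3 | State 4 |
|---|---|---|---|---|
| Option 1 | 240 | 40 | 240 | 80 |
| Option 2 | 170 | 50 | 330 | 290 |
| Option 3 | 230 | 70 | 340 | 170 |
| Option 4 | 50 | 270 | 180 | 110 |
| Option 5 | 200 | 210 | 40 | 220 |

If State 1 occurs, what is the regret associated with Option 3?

10

Best payoff under State 1 is 240.
Regret = 240 − 230 = 10.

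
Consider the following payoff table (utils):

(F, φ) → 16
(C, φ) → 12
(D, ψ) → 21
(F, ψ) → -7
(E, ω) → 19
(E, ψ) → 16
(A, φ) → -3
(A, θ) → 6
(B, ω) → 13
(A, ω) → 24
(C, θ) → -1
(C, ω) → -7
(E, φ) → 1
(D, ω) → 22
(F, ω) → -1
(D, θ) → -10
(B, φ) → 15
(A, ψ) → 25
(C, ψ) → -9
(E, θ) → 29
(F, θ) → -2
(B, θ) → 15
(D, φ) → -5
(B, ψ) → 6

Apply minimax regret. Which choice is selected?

Column bests: θ=29, φ=16, ψ=25, ω=24.
A regrets: 23, 19, 0, 0 → max 23
B regrets: 14, 1, 19, 11 → max 19
C regrets: 30, 4, 34, 31 → max 34
D regrets: 39, 21, 4, 2 → max 39
E regrets: 0, 15, 9, 5 → max 15
F regrets: 31, 0, 32, 25 → max 32
Smallest max regret = 15 → E.

E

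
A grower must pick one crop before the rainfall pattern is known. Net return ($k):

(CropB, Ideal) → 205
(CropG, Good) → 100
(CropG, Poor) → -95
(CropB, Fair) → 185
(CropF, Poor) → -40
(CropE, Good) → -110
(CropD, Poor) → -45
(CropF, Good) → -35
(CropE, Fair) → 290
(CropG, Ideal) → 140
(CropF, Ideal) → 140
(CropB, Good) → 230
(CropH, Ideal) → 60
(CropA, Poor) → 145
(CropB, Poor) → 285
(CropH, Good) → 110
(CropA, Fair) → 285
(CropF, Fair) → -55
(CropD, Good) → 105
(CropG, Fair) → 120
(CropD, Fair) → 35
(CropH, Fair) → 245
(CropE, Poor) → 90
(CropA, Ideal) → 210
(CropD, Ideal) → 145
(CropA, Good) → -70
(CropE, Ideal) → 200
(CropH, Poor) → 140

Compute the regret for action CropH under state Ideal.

150

Best payoff under Ideal is 210.
Regret = 210 − 60 = 150.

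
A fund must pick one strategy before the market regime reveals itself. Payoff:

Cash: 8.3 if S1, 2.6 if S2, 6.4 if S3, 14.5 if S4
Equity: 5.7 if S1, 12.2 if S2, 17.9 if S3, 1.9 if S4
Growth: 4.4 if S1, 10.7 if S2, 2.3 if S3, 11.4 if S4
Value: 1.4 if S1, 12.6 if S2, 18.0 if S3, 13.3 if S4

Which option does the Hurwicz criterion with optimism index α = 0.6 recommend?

Equity

Cash: 0.6·14.5 + 0.4·2.6 = 9.74
Equity: 0.6·17.9 + 0.4·1.9 = 11.5
Growth: 0.6·11.4 + 0.4·2.3 = 7.76
Value: 0.6·18.0 + 0.4·1.4 = 11.36
Highest Hurwicz score = 11.5 → Equity.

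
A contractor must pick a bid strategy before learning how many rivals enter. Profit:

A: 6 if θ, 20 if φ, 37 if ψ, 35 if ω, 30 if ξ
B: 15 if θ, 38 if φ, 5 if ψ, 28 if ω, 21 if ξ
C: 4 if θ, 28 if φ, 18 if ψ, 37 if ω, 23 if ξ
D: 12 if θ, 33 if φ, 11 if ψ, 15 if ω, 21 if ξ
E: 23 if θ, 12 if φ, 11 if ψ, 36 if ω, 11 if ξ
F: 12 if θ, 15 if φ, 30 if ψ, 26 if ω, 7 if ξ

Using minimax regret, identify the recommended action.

Column bests: θ=23, φ=38, ψ=37, ω=37, ξ=30.
A regrets: 17, 18, 0, 2, 0 → max 18
B regrets: 8, 0, 32, 9, 9 → max 32
C regrets: 19, 10, 19, 0, 7 → max 19
D regrets: 11, 5, 26, 22, 9 → max 26
E regrets: 0, 26, 26, 1, 19 → max 26
F regrets: 11, 23, 7, 11, 23 → max 23
Smallest max regret = 18 → A.

A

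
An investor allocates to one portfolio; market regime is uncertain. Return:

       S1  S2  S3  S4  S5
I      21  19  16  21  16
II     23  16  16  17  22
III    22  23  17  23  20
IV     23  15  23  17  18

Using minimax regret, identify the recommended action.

Column bests: S1=23, S2=23, S3=23, S4=23, S5=22.
I regrets: 2, 4, 7, 2, 6 → max 7
II regrets: 0, 7, 7, 6, 0 → max 7
III regrets: 1, 0, 6, 0, 2 → max 6
IV regrets: 0, 8, 0, 6, 4 → max 8
Smallest max regret = 6 → III.

III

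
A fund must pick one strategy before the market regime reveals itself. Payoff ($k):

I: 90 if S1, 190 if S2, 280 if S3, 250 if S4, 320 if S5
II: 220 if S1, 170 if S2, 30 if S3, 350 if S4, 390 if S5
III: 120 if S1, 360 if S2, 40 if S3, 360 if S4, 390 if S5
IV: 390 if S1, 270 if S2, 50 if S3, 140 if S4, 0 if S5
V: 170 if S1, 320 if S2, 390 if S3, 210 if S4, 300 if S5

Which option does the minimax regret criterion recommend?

Column bests: S1=390, S2=360, S3=390, S4=360, S5=390.
I regrets: 300, 170, 110, 110, 70 → max 300
II regrets: 170, 190, 360, 10, 0 → max 360
III regrets: 270, 0, 350, 0, 0 → max 350
IV regrets: 0, 90, 340, 220, 390 → max 390
V regrets: 220, 40, 0, 150, 90 → max 220
Smallest max regret = 220 → V.

V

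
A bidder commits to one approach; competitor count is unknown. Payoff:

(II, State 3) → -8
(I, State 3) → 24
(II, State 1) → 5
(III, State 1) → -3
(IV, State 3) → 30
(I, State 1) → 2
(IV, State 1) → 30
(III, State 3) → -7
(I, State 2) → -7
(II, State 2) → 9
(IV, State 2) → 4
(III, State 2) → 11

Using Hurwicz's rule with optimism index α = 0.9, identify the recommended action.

IV

I: 0.9·24 + 0.1·(-7) = 20.9
II: 0.9·9 + 0.1·(-8) = 7.3
III: 0.9·11 + 0.1·(-7) = 9.2
IV: 0.9·30 + 0.1·4 = 27.4
Highest Hurwicz score = 27.4 → IV.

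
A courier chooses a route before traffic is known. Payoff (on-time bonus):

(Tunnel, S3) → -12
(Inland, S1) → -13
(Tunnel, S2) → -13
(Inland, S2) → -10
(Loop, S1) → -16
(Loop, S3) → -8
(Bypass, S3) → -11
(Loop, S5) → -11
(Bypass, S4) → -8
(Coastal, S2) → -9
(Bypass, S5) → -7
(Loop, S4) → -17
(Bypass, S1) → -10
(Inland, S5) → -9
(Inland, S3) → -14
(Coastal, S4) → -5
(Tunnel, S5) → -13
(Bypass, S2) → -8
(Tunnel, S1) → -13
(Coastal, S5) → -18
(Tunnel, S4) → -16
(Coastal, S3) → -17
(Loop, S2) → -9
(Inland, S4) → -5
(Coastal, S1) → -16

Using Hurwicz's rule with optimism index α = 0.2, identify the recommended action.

Inland: 0.2·(-5) + 0.8·(-14) = -12.2
Tunnel: 0.2·(-12) + 0.8·(-16) = -15.2
Coastal: 0.2·(-5) + 0.8·(-18) = -15.4
Loop: 0.2·(-8) + 0.8·(-17) = -15.2
Bypass: 0.2·(-7) + 0.8·(-11) = -10.2
Highest Hurwicz score = -10.2 → Bypass.

Bypass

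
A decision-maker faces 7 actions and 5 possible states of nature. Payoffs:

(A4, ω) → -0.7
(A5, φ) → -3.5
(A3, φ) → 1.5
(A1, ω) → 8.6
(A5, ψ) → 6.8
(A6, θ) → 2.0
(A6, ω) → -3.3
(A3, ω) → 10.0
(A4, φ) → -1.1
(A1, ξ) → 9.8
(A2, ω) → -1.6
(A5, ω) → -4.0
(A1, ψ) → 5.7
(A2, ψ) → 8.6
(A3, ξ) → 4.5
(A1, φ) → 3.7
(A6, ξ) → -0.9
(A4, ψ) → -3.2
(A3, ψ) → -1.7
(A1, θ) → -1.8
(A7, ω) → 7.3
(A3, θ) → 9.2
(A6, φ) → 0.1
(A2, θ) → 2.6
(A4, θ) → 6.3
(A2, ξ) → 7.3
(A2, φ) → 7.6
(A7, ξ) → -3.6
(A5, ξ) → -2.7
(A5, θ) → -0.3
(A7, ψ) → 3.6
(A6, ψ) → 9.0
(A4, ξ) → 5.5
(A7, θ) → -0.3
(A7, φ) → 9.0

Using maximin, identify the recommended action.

Row minima: A1=-1.8, A2=-1.6, A3=-1.7, A4=-3.2, A5=-4.0, A6=-3.3, A7=-3.6
Best worst-case = -1.6 → A2.

A2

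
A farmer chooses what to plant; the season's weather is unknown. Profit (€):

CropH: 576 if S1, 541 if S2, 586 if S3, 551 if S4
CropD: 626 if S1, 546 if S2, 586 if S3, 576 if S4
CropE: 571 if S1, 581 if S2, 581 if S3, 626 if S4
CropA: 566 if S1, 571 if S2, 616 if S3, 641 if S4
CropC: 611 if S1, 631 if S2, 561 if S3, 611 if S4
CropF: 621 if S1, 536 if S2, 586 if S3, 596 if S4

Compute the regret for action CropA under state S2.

Best payoff under S2 is 631.
Regret = 631 − 571 = 60.

60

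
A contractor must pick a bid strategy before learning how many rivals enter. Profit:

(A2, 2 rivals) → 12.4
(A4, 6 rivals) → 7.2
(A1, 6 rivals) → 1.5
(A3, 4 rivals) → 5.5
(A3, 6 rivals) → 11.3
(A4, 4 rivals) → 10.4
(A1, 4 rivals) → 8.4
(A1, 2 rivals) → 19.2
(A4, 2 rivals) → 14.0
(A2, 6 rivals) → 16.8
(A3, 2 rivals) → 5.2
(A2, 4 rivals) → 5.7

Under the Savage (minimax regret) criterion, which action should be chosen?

A2

Column bests: 2 rivals=19.2, 4 rivals=10.4, 6 rivals=16.8.
A1 regrets: 0.0, 2.0, 15.3 → max 15.3
A2 regrets: 6.8, 4.7, 0.0 → max 6.8
A3 regrets: 14.0, 4.9, 5.5 → max 14.0
A4 regrets: 5.2, 0.0, 9.6 → max 9.6
Smallest max regret = 6.8 → A2.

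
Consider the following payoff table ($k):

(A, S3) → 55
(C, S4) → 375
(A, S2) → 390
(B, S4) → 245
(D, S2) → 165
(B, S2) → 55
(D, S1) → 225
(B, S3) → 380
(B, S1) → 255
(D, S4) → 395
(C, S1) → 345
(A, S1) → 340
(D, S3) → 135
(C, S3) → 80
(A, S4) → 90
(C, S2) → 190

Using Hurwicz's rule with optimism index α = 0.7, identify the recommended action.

D

A: 0.7·390 + 0.3·55 = 289.5
B: 0.7·380 + 0.3·55 = 282.5
C: 0.7·375 + 0.3·80 = 286.5
D: 0.7·395 + 0.3·135 = 317
Highest Hurwicz score = 317 → D.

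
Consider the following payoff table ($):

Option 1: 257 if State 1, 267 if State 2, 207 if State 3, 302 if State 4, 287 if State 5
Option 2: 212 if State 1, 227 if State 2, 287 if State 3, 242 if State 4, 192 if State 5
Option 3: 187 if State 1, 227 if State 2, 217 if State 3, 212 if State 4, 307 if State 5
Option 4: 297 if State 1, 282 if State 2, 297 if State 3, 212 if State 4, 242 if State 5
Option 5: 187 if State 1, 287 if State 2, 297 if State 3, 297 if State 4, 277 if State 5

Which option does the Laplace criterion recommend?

Row averages: Option 1=264, Option 2=232, Option 3=230, Option 4=266, Option 5=269
Highest average = 269 → Option 5.

Option 5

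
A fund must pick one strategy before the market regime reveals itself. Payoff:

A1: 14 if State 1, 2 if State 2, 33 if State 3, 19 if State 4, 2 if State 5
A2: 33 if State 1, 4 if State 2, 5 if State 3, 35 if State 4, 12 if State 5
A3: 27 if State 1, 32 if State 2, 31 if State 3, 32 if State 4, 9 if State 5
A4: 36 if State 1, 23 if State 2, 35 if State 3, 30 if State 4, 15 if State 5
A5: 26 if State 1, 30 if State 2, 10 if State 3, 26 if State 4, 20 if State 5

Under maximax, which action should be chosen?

A4

Row maxima: A1=33, A2=35, A3=32, A4=36, A5=30
Best best-case = 36 → A4.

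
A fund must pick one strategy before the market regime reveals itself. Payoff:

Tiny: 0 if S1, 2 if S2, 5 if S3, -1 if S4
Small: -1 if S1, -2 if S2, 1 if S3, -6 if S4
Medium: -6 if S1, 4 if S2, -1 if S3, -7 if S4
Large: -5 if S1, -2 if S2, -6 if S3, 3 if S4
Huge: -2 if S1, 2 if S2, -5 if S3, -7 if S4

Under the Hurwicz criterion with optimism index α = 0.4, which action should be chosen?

Tiny

Tiny: 0.4·5 + 0.6·(-1) = 1.4
Small: 0.4·1 + 0.6·(-6) = -3.2
Medium: 0.4·4 + 0.6·(-7) = -2.6
Large: 0.4·3 + 0.6·(-6) = -2.4
Huge: 0.4·2 + 0.6·(-7) = -3.4
Highest Hurwicz score = 1.4 → Tiny.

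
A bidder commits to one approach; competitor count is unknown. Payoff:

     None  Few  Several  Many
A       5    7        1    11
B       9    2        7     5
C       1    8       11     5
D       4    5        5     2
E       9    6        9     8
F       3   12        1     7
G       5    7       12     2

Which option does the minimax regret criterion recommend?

Column bests: None=9, Few=12, Several=12, Many=11.
A regrets: 4, 5, 11, 0 → max 11
B regrets: 0, 10, 5, 6 → max 10
C regrets: 8, 4, 1, 6 → max 8
D regrets: 5, 7, 7, 9 → max 9
E regrets: 0, 6, 3, 3 → max 6
F regrets: 6, 0, 11, 4 → max 11
G regrets: 4, 5, 0, 9 → max 9
Smallest max regret = 6 → E.

E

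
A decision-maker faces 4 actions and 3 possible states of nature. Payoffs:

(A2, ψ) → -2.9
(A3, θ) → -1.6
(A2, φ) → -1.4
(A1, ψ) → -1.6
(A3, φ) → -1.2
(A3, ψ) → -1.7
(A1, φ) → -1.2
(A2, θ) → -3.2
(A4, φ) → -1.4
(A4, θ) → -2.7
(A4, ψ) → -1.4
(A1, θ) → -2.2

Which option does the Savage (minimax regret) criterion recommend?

Column bests: θ=-1.6, φ=-1.2, ψ=-1.4.
A1 regrets: 0.6, 0.0, 0.2 → max 0.6
A2 regrets: 1.6, 0.2, 1.5 → max 1.6
A3 regrets: 0.0, 0.0, 0.3 → max 0.3
A4 regrets: 1.1, 0.2, 0.0 → max 1.1
Smallest max regret = 0.3 → A3.

A3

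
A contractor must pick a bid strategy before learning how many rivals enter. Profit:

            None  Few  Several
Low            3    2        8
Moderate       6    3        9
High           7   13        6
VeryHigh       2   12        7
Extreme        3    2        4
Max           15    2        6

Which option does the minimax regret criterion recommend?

High

Column bests: None=15, Few=13, Several=9.
Low regrets: 12, 11, 1 → max 12
Moderate regrets: 9, 10, 0 → max 10
High regrets: 8, 0, 3 → max 8
VeryHigh regrets: 13, 1, 2 → max 13
Extreme regrets: 12, 11, 5 → max 12
Max regrets: 0, 11, 3 → max 11
Smallest max regret = 8 → High.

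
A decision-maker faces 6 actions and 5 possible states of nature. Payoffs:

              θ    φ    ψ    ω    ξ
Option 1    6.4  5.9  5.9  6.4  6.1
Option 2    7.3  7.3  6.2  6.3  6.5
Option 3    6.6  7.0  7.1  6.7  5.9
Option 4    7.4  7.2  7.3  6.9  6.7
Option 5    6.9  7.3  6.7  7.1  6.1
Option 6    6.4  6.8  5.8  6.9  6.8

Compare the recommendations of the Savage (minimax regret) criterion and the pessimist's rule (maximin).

minimax regret → Option 4; maximin → Option 4 (agree)

Column bests: θ=7.4, φ=7.3, ψ=7.3, ω=7.1, ξ=6.8.
Option 1 regrets: 1.0, 1.4, 1.4, 0.7, 0.7 → max 1.4
Option 2 regrets: 0.1, 0.0, 1.1, 0.8, 0.3 → max 1.1
Option 3 regrets: 0.8, 0.3, 0.2, 0.4, 0.9 → max 0.9
Option 4 regrets: 0.0, 0.1, 0.0, 0.2, 0.1 → max 0.2
Option 5 regrets: 0.5, 0.0, 0.6, 0.0, 0.7 → max 0.7
Option 6 regrets: 1.0, 0.5, 1.5, 0.2, 0.0 → max 1.5
Smallest max regret = 0.2 → Option 4.
Row minima: Option 1=5.9, Option 2=6.2, Option 3=5.9, Option 4=6.7, Option 5=6.1, Option 6=5.8
Best worst-case = 6.7 → Option 4.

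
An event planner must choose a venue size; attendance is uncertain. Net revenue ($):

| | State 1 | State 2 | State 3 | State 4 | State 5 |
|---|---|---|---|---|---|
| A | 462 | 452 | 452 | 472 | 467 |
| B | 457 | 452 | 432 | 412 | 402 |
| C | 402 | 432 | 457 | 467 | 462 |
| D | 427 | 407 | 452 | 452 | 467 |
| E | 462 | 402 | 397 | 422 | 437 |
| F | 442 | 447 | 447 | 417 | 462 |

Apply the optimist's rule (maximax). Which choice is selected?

A

Row maxima: A=472, B=457, C=467, D=467, E=462, F=462
Best best-case = 472 → A.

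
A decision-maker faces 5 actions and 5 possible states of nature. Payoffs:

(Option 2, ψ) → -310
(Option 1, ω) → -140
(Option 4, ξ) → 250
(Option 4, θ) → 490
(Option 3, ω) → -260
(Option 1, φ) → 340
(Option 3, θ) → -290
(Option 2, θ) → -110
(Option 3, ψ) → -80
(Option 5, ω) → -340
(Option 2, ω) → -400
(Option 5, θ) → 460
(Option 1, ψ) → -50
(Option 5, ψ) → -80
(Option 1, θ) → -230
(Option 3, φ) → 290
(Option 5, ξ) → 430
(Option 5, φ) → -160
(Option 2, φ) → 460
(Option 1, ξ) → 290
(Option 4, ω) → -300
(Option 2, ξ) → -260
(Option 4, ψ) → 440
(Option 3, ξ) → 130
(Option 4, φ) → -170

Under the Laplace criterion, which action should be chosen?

Row averages: Option 1=42, Option 2=-124, Option 3=-42, Option 4=142, Option 5=62
Highest average = 142 → Option 4.

Option 4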